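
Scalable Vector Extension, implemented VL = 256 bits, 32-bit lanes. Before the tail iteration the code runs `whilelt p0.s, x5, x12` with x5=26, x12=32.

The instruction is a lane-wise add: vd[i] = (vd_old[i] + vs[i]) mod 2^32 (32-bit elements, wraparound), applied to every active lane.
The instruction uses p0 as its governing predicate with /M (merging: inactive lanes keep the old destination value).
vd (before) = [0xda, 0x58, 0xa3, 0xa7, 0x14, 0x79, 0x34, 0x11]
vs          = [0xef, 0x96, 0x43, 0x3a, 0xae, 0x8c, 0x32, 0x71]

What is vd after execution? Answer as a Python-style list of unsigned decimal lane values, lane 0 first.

lane count: 256 div 32 = 8
active while 26+j < 32, i.e. j ∈ [0,6) capped at 8 ⇒ 6
[0] add(0xda,0xef) = 0x1c9
[1] add(0x58,0x96) = 0xee
[2] add(0xa3,0x43) = 0xe6
[3] add(0xa7,0x3a) = 0xe1
[4] add(0x14,0xae) = 0xc2
[5] add(0x79,0x8c) = 0x105
[6] tail/keep = 0x34
[7] tail/keep = 0x11

vd = [457, 238, 230, 225, 194, 261, 52, 17]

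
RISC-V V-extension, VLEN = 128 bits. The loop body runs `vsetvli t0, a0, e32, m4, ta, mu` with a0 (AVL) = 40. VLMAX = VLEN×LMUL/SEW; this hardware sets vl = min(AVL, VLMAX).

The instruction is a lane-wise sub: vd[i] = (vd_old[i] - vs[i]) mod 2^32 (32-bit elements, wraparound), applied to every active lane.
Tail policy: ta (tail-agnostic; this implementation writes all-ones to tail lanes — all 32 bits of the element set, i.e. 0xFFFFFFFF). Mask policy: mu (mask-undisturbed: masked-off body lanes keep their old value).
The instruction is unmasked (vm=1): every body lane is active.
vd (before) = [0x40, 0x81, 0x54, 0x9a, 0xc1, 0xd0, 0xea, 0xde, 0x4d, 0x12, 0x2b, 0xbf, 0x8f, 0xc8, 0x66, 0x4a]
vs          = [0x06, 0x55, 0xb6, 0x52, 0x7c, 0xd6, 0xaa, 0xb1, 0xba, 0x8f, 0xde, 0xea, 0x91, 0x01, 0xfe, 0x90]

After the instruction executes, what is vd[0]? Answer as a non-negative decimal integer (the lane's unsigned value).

VLMAX = VLEN×LMUL/SEW = 128×4/32 = 16
vl = min(AVL, VLMAX) = min(40, 16) = 16
[0] sub(0x40,0x06) = 0x3a
[1] sub(0x81,0x55) = 0x2c
[2] sub(0x54,0xb6) = 0xffffff9e
[3] sub(0x9a,0x52) = 0x48
[4] sub(0xc1,0x7c) = 0x45
[5] sub(0xd0,0xd6) = 0xfffffffa
[6] sub(0xea,0xaa) = 0x40
[7] sub(0xde,0xb1) = 0x2d
[8] sub(0x4d,0xba) = 0xffffff93
[9] sub(0x12,0x8f) = 0xffffff83
[10] sub(0x2b,0xde) = 0xffffff4d
[11] sub(0xbf,0xea) = 0xffffffd5
[12] sub(0x8f,0x91) = 0xfffffffe
[13] sub(0xc8,0x01) = 0xc7
[14] sub(0x66,0xfe) = 0xffffff68
[15] sub(0x4a,0x90) = 0xffffffba

vd[0] = 58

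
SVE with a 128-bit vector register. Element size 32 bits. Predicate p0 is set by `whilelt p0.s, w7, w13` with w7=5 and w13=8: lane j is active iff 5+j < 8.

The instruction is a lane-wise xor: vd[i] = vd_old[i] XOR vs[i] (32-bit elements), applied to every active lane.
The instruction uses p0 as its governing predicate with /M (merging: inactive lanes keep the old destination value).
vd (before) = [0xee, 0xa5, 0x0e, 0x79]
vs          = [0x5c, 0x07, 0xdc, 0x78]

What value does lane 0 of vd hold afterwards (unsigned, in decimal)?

lane count: 128 div 32 = 4
active while 5+j < 8, i.e. j ∈ [0,3) capped at 4 ⇒ 3
lane  0: xor(0xee,0x5c) ⇒ 0xb2
lane  1: xor(0xa5,0x07) ⇒ 0xa2
lane  2: xor(0x0e,0xdc) ⇒ 0xd2
lane  3: tail/keep ⇒ 0x79

vd[0] = 178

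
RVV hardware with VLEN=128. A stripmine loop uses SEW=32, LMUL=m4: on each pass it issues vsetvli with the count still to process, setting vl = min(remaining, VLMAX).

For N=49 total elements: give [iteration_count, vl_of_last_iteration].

[iterations, last_vl] = [4, 1]

lanes per group: 128·4/32 = 16
iterations = ceil(49/16) = 4; final-pass vl = 1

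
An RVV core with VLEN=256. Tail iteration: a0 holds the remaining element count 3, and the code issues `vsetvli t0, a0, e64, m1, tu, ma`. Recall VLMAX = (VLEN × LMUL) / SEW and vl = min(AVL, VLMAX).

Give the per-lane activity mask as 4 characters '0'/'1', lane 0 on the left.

VLMAX = (256 × 1) / 64 = 4 lanes
vl = min(AVL, VLMAX) = min(3, 4) = 3
bits (lane 0 leftmost): 1110

predicate = 1110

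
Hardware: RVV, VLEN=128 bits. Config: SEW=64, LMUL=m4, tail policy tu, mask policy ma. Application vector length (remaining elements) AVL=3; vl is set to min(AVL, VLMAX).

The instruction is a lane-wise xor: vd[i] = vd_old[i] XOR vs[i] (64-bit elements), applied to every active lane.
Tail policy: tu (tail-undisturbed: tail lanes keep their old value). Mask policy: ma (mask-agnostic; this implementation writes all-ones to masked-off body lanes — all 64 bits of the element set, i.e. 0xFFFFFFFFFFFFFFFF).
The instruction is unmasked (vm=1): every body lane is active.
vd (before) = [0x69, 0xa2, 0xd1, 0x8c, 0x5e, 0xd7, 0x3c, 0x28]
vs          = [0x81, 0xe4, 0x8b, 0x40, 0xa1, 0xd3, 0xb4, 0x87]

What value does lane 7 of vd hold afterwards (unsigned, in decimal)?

vd[7] = 40

lanes per group: 128·4/64 = 8
vl = min(AVL, VLMAX) = min(3, 8) = 3
[0] xor(0x69,0x81) = 0xe8
[1] xor(0xa2,0xe4) = 0x46
[2] xor(0xd1,0x8b) = 0x5a
[3] tail/keep = 0x8c
[4] tail/keep = 0x5e
[5] tail/keep = 0xd7
[6] tail/keep = 0x3c
[7] tail/keep = 0x28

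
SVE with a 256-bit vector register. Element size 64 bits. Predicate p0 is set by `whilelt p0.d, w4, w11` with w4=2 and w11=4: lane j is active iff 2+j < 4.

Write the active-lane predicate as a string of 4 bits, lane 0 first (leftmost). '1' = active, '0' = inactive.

lane count: 256 div 64 = 4
whilelt: lane j active iff 2+j < 4 → j < 2 → 2 active
bits (lane 0 leftmost): 1100

predicate = 1100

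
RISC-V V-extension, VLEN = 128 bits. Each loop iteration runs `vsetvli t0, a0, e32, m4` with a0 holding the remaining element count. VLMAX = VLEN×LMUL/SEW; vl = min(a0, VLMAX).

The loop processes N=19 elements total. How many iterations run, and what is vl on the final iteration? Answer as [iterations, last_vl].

[iterations, last_vl] = [2, 3]

VLMAX = VLEN×LMUL/SEW = 128×4/32 = 16
19 elements at 16/iter → 2 passes, remainder 3 on the last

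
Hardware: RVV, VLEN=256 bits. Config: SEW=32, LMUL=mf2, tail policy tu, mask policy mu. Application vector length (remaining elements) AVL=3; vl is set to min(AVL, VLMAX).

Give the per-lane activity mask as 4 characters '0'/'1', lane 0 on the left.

lanes per group: 256·1/2/32 = 4
vl ← min(3, 4) = 3
bits (lane 0 leftmost): 1110

predicate = 1110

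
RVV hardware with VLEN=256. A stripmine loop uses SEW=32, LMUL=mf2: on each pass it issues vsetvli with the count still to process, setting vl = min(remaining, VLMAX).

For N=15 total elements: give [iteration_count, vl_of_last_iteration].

[iterations, last_vl] = [4, 3]

VLMAX = VLEN×LMUL/SEW = 256×1/2/32 = 4
15 elements at 4/iter → 4 passes, remainder 3 on the last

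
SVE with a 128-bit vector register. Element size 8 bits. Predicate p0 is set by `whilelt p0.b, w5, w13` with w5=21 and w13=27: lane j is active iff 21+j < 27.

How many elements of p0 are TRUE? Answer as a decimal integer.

vl = 6

register lanes = 128/8 = 16
whilelt: lane j active iff 21+j < 27 → j < 6 → 6 active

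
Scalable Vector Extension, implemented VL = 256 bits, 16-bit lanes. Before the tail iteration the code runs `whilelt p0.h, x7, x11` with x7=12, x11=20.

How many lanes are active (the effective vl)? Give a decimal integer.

lane count: 256 div 16 = 16
active while 12+j < 20, i.e. j ∈ [0,8) capped at 16 ⇒ 8

vl = 8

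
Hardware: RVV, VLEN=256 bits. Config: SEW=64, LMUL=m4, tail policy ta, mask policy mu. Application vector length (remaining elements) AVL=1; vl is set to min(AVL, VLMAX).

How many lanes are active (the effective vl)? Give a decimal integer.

vl = 1

VLMAX = (256 × 4) / 64 = 16 lanes
vl ← min(1, 16) = 1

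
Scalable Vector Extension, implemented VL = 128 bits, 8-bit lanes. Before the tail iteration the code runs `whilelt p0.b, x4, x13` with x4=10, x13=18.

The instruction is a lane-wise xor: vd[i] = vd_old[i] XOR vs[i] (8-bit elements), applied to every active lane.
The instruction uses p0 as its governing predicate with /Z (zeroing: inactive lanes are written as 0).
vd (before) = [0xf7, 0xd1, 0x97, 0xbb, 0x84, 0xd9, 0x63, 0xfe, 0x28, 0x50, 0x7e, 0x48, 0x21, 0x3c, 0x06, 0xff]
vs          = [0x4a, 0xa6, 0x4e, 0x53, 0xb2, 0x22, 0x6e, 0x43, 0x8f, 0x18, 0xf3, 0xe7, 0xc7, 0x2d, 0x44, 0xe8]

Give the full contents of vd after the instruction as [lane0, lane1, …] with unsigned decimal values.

128-bit reg / 8-bit elem → 16 lanes
p0[j] = (10+j < 18); true for j=0..7 → 8 lanes set
  i=0: xor(0xf7,0x4a) → 189
  i=1: xor(0xd1,0xa6) → 119
  i=2: xor(0x97,0x4e) → 217
  i=3: xor(0xbb,0x53) → 232
  i=4: xor(0x84,0xb2) → 54
  i=5: xor(0xd9,0x22) → 251
  i=6: xor(0x63,0x6e) → 13
  i=7: xor(0xfe,0x43) → 189
  i=8: tail/zero → 0
  i=9: tail/zero → 0
  i=10: tail/zero → 0
  i=11: tail/zero → 0
  i=12: tail/zero → 0
  i=13: tail/zero → 0
  i=14: tail/zero → 0
  i=15: tail/zero → 0

vd = [189, 119, 217, 232, 54, 251, 13, 189, 0, 0, 0, 0, 0, 0, 0, 0]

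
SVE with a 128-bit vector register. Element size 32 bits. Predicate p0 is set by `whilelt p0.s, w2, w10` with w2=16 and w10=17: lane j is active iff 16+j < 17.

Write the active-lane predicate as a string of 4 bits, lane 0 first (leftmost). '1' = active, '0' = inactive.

predicate = 1000

128-bit reg / 32-bit elem → 4 lanes
p0[j] = (16+j < 17); true for j=0..0 → 1 lanes set
bits (lane 0 leftmost): 1000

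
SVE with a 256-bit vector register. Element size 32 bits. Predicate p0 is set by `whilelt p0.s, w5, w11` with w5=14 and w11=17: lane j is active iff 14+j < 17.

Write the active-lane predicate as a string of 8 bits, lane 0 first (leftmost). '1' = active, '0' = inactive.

256-bit reg / 32-bit elem → 8 lanes
active while 14+j < 17, i.e. j ∈ [0,3) capped at 8 ⇒ 3
bits (lane 0 leftmost): 11100000

predicate = 11100000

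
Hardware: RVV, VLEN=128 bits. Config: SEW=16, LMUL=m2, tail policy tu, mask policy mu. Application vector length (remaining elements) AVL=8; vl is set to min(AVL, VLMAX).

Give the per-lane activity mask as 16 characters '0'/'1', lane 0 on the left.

predicate = 1111111100000000

lanes per group: 128·2/16 = 16
vl ← min(8, 16) = 8
bits (lane 0 leftmost): 1111111100000000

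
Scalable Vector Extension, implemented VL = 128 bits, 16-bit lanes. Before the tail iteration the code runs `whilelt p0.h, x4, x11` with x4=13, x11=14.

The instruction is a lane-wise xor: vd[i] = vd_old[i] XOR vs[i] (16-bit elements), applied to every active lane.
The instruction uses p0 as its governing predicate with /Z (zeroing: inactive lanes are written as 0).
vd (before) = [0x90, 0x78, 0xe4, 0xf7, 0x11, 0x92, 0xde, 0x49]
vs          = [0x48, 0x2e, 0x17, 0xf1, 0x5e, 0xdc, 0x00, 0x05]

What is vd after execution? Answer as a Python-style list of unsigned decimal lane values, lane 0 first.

vd = [216, 0, 0, 0, 0, 0, 0, 0]

128-bit reg / 16-bit elem → 8 lanes
active while 13+j < 14, i.e. j ∈ [0,1) capped at 8 ⇒ 1
lane  0: xor(0x90,0x48) ⇒ 0xd8
lane  1: tail/zero ⇒ 0x00
lane  2: tail/zero ⇒ 0x00
lane  3: tail/zero ⇒ 0x00
lane  4: tail/zero ⇒ 0x00
lane  5: tail/zero ⇒ 0x00
lane  6: tail/zero ⇒ 0x00
lane  7: tail/zero ⇒ 0x00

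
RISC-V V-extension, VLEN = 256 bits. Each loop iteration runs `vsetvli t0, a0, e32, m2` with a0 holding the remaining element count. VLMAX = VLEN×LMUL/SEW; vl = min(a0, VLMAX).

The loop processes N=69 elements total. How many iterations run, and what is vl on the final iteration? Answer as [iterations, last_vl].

VLMAX = VLEN×LMUL/SEW = 256×2/32 = 16
69 elements at 16/iter → 5 passes, remainder 5 on the last

[iterations, last_vl] = [5, 5]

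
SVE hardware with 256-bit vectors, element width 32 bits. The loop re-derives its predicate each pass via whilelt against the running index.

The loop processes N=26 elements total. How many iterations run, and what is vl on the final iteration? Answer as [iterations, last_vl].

register lanes = 256/32 = 8
26 elements at 8/iter → 4 passes, remainder 2 on the last

[iterations, last_vl] = [4, 2]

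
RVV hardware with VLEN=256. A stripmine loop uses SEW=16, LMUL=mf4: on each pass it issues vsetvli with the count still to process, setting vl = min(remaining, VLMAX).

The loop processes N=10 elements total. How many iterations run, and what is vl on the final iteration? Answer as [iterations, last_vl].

[iterations, last_vl] = [3, 2]

lanes per group: 256·1/4/16 = 4
N=10: ⌈10/4⌉ = 3 iters; last vl = 10 − 2×4 = 2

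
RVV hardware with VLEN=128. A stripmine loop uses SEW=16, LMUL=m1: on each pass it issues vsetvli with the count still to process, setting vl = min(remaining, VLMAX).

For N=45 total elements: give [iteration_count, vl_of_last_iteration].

VLMAX = (128 × 1) / 16 = 8 lanes
45 elements at 8/iter → 6 passes, remainder 5 on the last

[iterations, last_vl] = [6, 5]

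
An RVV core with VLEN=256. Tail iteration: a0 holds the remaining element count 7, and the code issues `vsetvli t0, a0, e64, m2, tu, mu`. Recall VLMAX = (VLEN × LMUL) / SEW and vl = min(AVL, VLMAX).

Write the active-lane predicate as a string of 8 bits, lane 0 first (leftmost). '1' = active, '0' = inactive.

predicate = 11111110

VLMAX = (256 × 2) / 64 = 8 lanes
vl = min(AVL, VLMAX) = min(7, 8) = 7
bits (lane 0 leftmost): 11111110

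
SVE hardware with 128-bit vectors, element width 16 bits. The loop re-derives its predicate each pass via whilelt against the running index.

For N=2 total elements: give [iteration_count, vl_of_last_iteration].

[iterations, last_vl] = [1, 2]

register lanes = 128/16 = 8
N=2: ⌈2/8⌉ = 1 iters; last vl = 2 − 0×8 = 2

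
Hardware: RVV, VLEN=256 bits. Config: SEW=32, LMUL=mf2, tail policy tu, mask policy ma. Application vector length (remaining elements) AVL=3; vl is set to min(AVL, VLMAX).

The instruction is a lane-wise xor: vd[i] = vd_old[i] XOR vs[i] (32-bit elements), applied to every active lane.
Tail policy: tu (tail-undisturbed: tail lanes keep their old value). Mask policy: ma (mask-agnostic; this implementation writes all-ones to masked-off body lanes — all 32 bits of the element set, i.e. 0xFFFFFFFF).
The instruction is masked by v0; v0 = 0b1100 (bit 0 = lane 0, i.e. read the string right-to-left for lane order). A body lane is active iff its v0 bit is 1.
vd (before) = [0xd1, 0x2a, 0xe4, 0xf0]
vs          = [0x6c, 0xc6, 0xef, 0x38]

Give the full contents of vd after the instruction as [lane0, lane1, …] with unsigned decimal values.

vd = [4294967295, 4294967295, 11, 240]

VLMAX = VLEN×LMUL/SEW = 256×1/2/32 = 4
vl ← min(3, 4) = 3
  i=0: mask-off/ones → 4294967295
  i=1: mask-off/ones → 4294967295
  i=2: xor(0xe4,0xef) → 11
  i=3: tail/keep → 240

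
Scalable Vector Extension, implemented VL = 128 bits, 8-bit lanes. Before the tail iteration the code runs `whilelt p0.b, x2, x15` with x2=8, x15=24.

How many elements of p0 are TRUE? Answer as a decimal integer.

vl = 16

register lanes = 128/8 = 16
active while 8+j < 24, i.e. j ∈ [0,16) capped at 16 ⇒ 16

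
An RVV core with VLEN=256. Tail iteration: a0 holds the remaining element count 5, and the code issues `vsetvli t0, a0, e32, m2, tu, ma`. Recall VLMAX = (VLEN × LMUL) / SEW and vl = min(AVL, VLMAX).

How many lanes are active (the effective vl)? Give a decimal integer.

vl = 5

VLMAX = (256 × 2) / 32 = 16 lanes
AVL=5 ≤ VLMAX=16, so vl = 5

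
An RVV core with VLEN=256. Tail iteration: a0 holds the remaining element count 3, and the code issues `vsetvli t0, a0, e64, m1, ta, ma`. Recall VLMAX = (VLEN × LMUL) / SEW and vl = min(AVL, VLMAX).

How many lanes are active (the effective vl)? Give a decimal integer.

VLMAX = VLEN×LMUL/SEW = 256×1/64 = 4
vl ← min(3, 4) = 3

vl = 3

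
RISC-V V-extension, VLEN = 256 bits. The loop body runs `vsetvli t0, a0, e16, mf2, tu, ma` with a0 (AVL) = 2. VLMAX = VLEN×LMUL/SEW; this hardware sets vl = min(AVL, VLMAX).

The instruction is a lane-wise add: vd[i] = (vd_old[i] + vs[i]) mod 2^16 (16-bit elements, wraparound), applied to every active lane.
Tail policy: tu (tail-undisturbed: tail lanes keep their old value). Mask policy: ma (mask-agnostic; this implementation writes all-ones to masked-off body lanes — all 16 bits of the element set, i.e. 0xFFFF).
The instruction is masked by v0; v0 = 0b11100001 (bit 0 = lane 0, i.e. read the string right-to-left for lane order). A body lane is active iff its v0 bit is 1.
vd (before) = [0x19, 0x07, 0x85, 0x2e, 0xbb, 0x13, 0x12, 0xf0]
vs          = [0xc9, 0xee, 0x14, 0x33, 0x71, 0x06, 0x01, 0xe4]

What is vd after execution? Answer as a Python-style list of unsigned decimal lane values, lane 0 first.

vd = [226, 65535, 133, 46, 187, 19, 18, 240]

lanes per group: 256·1/2/16 = 8
vl ← min(2, 8) = 2
  i=0: add(0x19,0xc9) → 226
  i=1: mask-off/ones → 65535
  i=2: tail/keep → 133
  i=3: tail/keep → 46
  i=4: tail/keep → 187
  i=5: tail/keep → 19
  i=6: tail/keep → 18
  i=7: tail/keep → 240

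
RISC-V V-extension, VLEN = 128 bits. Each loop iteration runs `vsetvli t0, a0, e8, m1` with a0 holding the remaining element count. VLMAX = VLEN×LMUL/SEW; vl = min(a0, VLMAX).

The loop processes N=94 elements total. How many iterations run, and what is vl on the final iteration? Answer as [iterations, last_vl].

[iterations, last_vl] = [6, 14]

VLMAX = VLEN×LMUL/SEW = 128×1/8 = 16
94 elements at 16/iter → 6 passes, remainder 14 on the last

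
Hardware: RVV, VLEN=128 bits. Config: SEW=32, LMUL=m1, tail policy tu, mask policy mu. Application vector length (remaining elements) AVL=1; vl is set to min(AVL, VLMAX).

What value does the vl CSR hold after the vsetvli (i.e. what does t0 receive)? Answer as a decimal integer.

vl = 1

VLMAX = VLEN×LMUL/SEW = 128×1/32 = 4
vl ← min(1, 4) = 1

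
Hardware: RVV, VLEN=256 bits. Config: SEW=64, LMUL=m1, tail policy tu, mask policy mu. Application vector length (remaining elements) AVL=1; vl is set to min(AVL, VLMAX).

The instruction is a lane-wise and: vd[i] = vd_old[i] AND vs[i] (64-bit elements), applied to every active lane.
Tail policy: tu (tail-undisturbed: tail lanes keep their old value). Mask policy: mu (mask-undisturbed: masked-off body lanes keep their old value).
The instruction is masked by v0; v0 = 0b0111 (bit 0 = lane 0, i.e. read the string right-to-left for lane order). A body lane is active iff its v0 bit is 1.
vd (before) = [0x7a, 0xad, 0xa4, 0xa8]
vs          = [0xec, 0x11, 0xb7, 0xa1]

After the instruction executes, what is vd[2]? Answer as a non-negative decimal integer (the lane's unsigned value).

vd[2] = 164

lanes per group: 256·1/64 = 4
vl = min(AVL, VLMAX) = min(1, 4) = 1
lane  0: and(0x7a,0xec) ⇒ 0x68
lane  1: tail/keep ⇒ 0xad
lane  2: tail/keep ⇒ 0xa4
lane  3: tail/keep ⇒ 0xa8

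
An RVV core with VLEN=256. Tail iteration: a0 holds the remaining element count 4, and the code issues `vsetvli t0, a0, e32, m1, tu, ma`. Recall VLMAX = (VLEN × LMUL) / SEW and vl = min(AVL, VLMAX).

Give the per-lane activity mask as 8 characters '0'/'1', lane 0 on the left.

predicate = 11110000

VLMAX = (256 × 1) / 32 = 8 lanes
vl ← min(4, 8) = 4
bits (lane 0 leftmost): 11110000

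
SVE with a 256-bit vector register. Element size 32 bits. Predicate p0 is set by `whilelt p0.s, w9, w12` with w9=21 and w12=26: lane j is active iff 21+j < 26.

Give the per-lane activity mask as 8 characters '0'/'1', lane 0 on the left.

predicate = 11111000

register lanes = 256/32 = 8
active while 21+j < 26, i.e. j ∈ [0,5) capped at 8 ⇒ 5
bits (lane 0 leftmost): 11111000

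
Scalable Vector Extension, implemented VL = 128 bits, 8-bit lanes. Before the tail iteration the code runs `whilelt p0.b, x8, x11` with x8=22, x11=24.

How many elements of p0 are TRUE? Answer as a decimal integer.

vl = 2

128-bit reg / 8-bit elem → 16 lanes
whilelt: lane j active iff 22+j < 24 → j < 2 → 2 active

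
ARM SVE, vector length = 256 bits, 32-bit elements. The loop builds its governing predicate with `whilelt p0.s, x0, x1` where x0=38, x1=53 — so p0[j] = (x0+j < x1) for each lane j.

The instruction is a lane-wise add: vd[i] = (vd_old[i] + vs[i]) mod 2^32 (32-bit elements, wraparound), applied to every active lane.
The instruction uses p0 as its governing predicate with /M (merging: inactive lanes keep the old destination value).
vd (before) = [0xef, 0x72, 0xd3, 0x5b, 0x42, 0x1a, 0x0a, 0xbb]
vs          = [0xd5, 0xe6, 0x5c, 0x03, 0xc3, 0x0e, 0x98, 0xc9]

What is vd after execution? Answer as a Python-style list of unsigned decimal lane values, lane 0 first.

vd = [452, 344, 303, 94, 261, 40, 162, 388]

register lanes = 256/32 = 8
whilelt: lane j active iff 38+j < 53 → j < 15 → 8 active
  i=0: add(0xef,0xd5) → 452
  i=1: add(0x72,0xe6) → 344
  i=2: add(0xd3,0x5c) → 303
  i=3: add(0x5b,0x03) → 94
  i=4: add(0x42,0xc3) → 261
  i=5: add(0x1a,0x0e) → 40
  i=6: add(0x0a,0x98) → 162
  i=7: add(0xbb,0xc9) → 388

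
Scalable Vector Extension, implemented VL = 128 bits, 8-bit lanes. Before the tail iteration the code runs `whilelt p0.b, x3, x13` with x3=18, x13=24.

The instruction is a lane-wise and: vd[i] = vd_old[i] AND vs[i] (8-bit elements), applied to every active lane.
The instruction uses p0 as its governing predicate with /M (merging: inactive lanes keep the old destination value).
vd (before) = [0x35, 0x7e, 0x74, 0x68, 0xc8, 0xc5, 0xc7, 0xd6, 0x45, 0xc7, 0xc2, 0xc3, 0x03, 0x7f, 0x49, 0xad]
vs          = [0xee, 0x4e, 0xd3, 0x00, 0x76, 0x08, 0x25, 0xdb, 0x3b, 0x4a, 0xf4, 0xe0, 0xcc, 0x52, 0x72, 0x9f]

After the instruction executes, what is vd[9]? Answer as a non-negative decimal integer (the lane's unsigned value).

vd[9] = 199

128-bit reg / 8-bit elem → 16 lanes
p0[j] = (18+j < 24); true for j=0..5 → 6 lanes set
  i=0: and(0x35,0xee) → 36
  i=1: and(0x7e,0x4e) → 78
  i=2: and(0x74,0xd3) → 80
  i=3: and(0x68,0x00) → 0
  i=4: and(0xc8,0x76) → 64
  i=5: and(0xc5,0x08) → 0
  i=6: tail/keep → 199
  i=7: tail/keep → 214
  i=8: tail/keep → 69
  i=9: tail/keep → 199
  i=10: tail/keep → 194
  i=11: tail/keep → 195
  i=12: tail/keep → 3
  i=13: tail/keep → 127
  i=14: tail/keep → 73
  i=15: tail/keep → 173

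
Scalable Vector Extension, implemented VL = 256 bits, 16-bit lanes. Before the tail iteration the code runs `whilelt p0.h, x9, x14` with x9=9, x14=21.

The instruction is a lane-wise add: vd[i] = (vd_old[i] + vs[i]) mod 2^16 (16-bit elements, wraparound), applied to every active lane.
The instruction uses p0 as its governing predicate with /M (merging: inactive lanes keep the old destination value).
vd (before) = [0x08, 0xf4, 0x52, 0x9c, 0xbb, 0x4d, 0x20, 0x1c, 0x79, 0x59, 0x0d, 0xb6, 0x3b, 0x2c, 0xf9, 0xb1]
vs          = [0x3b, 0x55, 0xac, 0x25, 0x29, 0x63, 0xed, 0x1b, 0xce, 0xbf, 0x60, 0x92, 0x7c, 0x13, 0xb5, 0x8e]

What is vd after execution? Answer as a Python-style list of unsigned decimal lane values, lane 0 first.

vd = [67, 329, 254, 193, 228, 176, 269, 55, 327, 280, 109, 328, 59, 44, 249, 177]

256-bit reg / 16-bit elem → 16 lanes
p0[j] = (9+j < 21); true for j=0..11 → 12 lanes set
lane  0: add(0x08,0x3b) ⇒ 0x43
lane  1: add(0xf4,0x55) ⇒ 0x149
lane  2: add(0x52,0xac) ⇒ 0xfe
lane  3: add(0x9c,0x25) ⇒ 0xc1
lane  4: add(0xbb,0x29) ⇒ 0xe4
lane  5: add(0x4d,0x63) ⇒ 0xb0
lane  6: add(0x20,0xed) ⇒ 0x10d
lane  7: add(0x1c,0x1b) ⇒ 0x37
lane  8: add(0x79,0xce) ⇒ 0x147
lane  9: add(0x59,0xbf) ⇒ 0x118
lane 10: add(0x0d,0x60) ⇒ 0x6d
lane 11: add(0xb6,0x92) ⇒ 0x148
lane 12: tail/keep ⇒ 0x3b
lane 13: tail/keep ⇒ 0x2c
lane 14: tail/keep ⇒ 0xf9
lane 15: tail/keep ⇒ 0xb1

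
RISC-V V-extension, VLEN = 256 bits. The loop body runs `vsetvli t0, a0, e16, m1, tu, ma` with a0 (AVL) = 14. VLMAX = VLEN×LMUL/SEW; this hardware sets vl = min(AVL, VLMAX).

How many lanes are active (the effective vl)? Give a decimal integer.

vl = 14

VLMAX = VLEN×LMUL/SEW = 256×1/16 = 16
vl ← min(14, 16) = 14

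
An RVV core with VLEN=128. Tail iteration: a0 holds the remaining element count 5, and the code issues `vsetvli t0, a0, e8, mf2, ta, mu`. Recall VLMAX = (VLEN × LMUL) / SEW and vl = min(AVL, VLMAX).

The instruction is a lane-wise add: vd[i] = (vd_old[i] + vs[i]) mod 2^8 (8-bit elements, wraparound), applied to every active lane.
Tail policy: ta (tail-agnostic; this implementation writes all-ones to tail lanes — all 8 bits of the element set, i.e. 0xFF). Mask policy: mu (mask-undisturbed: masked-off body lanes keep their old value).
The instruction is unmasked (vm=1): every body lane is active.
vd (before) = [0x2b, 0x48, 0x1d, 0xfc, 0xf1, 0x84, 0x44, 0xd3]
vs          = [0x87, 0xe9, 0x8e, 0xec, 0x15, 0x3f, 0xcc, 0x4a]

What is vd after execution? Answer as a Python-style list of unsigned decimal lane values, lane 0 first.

vd = [178, 49, 171, 232, 6, 255, 255, 255]

lanes per group: 128·1/2/8 = 8
vl = min(AVL, VLMAX) = min(5, 8) = 5
lane  0: add(0x2b,0x87) ⇒ 0xb2
lane  1: add(0x48,0xe9) ⇒ 0x31
lane  2: add(0x1d,0x8e) ⇒ 0xab
lane  3: add(0xfc,0xec) ⇒ 0xe8
lane  4: add(0xf1,0x15) ⇒ 0x06
lane  5: tail/ones ⇒ 0xff
lane  6: tail/ones ⇒ 0xff
lane  7: tail/ones ⇒ 0xff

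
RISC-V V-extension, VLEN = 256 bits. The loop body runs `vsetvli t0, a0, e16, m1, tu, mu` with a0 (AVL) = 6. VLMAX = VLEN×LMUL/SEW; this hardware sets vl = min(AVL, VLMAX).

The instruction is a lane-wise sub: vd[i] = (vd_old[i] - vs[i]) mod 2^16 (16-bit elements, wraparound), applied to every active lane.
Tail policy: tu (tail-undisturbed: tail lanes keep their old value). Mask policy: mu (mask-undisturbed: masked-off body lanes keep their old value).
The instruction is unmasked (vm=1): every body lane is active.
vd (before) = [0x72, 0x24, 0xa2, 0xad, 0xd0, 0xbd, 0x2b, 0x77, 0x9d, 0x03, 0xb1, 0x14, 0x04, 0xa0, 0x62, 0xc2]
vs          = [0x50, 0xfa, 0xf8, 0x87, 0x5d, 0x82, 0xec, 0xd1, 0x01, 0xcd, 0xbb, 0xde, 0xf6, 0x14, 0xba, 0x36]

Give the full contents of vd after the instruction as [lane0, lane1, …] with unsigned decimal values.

vd = [34, 65322, 65450, 38, 115, 59, 43, 119, 157, 3, 177, 20, 4, 160, 98, 194]

VLMAX = VLEN×LMUL/SEW = 256×1/16 = 16
vl = min(AVL, VLMAX) = min(6, 16) = 6
vd[0] sub(0x72,0x50) -> 0x22
vd[1] sub(0x24,0xfa) -> 0xff2a
vd[2] sub(0xa2,0xf8) -> 0xffaa
vd[3] sub(0xad,0x87) -> 0x26
vd[4] sub(0xd0,0x5d) -> 0x73
vd[5] sub(0xbd,0x82) -> 0x3b
vd[6] tail/keep -> 0x2b
vd[7] tail/keep -> 0x77
vd[8] tail/keep -> 0x9d
vd[9] tail/keep -> 0x03
vd[10] tail/keep -> 0xb1
vd[11] tail/keep -> 0x14
vd[12] tail/keep -> 0x04
vd[13] tail/keep -> 0xa0
vd[14] tail/keep -> 0x62
vd[15] tail/keep -> 0xc2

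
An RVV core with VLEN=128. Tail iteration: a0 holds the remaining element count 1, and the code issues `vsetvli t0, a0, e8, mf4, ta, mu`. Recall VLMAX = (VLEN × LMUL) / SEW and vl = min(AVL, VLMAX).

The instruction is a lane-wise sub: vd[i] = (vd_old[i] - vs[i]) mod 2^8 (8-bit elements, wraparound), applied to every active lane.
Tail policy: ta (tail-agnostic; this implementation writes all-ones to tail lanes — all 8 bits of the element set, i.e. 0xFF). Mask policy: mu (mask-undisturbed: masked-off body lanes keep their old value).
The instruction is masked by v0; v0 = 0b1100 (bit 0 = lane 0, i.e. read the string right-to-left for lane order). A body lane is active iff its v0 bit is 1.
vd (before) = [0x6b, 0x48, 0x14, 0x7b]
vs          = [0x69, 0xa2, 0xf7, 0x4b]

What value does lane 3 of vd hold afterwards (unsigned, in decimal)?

VLMAX = (128 × 1/4) / 8 = 4 lanes
AVL=1 ≤ VLMAX=4, so vl = 1
[0] mask-off/keep = 0x6b
[1] tail/ones = 0xff
[2] tail/ones = 0xff
[3] tail/ones = 0xff

vd[3] = 255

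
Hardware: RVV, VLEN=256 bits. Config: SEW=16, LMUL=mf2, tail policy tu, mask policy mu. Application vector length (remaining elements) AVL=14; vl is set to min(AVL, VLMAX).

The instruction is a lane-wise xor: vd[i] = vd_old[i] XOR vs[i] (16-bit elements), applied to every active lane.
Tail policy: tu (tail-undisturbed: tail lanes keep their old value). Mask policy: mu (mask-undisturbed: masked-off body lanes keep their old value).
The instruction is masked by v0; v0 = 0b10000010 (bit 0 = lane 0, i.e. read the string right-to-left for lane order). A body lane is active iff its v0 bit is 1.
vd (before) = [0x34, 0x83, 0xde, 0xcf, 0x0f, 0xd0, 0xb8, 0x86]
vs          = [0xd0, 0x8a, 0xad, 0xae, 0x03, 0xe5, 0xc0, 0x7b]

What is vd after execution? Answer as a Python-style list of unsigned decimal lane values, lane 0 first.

lanes per group: 256·1/2/16 = 8
vl = min(AVL, VLMAX) = min(14, 8) = 8
[0] mask-off/keep = 0x34
[1] xor(0x83,0x8a) = 0x09
[2] mask-off/keep = 0xde
[3] mask-off/keep = 0xcf
[4] mask-off/keep = 0x0f
[5] mask-off/keep = 0xd0
[6] mask-off/keep = 0xb8
[7] xor(0x86,0x7b) = 0xfd

vd = [52, 9, 222, 207, 15, 208, 184, 253]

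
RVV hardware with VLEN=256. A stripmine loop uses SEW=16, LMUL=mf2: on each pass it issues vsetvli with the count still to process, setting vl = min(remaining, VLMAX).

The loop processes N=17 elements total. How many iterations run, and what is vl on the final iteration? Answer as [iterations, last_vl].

VLMAX = (256 × 1/2) / 16 = 8 lanes
N=17: ⌈17/8⌉ = 3 iters; last vl = 17 − 2×8 = 1

[iterations, last_vl] = [3, 1]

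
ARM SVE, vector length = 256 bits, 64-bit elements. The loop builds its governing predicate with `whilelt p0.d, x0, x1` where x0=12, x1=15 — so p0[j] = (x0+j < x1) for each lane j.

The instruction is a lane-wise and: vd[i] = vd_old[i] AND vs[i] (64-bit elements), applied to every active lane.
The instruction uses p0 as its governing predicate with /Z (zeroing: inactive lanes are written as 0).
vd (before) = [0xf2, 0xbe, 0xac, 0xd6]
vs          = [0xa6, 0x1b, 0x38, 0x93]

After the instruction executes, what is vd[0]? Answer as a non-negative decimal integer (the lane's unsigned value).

vd[0] = 162

register lanes = 256/64 = 4
whilelt: lane j active iff 12+j < 15 → j < 3 → 3 active
[0] and(0xf2,0xa6) = 0xa2
[1] and(0xbe,0x1b) = 0x1a
[2] and(0xac,0x38) = 0x28
[3] tail/zero = 0x00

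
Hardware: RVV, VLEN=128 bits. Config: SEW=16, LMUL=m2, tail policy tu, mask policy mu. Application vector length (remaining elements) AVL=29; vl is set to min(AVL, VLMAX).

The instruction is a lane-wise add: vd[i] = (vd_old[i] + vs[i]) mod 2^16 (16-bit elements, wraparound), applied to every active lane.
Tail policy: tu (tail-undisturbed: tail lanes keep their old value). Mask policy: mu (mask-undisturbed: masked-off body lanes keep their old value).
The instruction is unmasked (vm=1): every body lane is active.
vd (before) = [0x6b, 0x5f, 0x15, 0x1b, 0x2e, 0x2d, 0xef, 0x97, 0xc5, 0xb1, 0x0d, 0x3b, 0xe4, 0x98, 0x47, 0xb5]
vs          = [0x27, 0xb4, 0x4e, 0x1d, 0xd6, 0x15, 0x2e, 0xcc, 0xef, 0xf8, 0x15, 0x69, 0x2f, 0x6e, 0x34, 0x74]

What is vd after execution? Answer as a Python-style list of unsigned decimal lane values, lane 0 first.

VLMAX = VLEN×LMUL/SEW = 128×2/16 = 16
AVL=29 > VLMAX=16, so vl = 16
lane  0: add(0x6b,0x27) ⇒ 0x92
lane  1: add(0x5f,0xb4) ⇒ 0x113
lane  2: add(0x15,0x4e) ⇒ 0x63
lane  3: add(0x1b,0x1d) ⇒ 0x38
lane  4: add(0x2e,0xd6) ⇒ 0x104
lane  5: add(0x2d,0x15) ⇒ 0x42
lane  6: add(0xef,0x2e) ⇒ 0x11d
lane  7: add(0x97,0xcc) ⇒ 0x163
lane  8: add(0xc5,0xef) ⇒ 0x1b4
lane  9: add(0xb1,0xf8) ⇒ 0x1a9
lane 10: add(0x0d,0x15) ⇒ 0x22
lane 11: add(0x3b,0x69) ⇒ 0xa4
lane 12: add(0xe4,0x2f) ⇒ 0x113
lane 13: add(0x98,0x6e) ⇒ 0x106
lane 14: add(0x47,0x34) ⇒ 0x7b
lane 15: add(0xb5,0x74) ⇒ 0x129

vd = [146, 275, 99, 56, 260, 66, 285, 355, 436, 425, 34, 164, 275, 262, 123, 297]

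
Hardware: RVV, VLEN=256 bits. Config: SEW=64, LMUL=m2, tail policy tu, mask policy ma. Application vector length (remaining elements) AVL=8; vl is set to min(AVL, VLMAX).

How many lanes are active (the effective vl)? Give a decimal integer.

lanes per group: 256·2/64 = 8
AVL=8 ≤ VLMAX=8, so vl = 8

vl = 8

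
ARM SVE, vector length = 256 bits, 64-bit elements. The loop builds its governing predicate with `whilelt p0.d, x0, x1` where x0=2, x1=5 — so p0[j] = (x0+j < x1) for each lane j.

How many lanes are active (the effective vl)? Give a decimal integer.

vl = 3

register lanes = 256/64 = 4
p0[j] = (2+j < 5); true for j=0..2 → 3 lanes set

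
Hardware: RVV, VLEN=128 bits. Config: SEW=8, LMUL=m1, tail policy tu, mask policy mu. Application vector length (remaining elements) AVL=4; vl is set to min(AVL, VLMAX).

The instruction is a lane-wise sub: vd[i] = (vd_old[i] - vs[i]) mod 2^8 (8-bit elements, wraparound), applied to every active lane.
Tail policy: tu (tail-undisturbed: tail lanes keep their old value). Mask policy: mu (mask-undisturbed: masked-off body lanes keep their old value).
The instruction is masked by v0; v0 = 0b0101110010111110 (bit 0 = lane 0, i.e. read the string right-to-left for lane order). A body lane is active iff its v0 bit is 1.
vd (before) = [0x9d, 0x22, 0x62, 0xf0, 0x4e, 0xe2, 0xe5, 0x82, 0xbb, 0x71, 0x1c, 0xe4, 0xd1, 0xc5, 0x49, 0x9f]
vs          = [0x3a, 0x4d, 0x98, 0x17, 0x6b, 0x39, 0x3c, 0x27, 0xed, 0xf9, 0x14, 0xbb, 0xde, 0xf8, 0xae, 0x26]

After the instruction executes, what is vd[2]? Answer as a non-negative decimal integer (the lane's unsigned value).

vd[2] = 202

VLMAX = (128 × 1) / 8 = 16 lanes
vl = min(AVL, VLMAX) = min(4, 16) = 4
vd[0] mask-off/keep -> 0x9d
vd[1] sub(0x22,0x4d) -> 0xd5
vd[2] sub(0x62,0x98) -> 0xca
vd[3] sub(0xf0,0x17) -> 0xd9
vd[4] tail/keep -> 0x4e
vd[5] tail/keep -> 0xe2
vd[6] tail/keep -> 0xe5
vd[7] tail/keep -> 0x82
vd[8] tail/keep -> 0xbb
vd[9] tail/keep -> 0x71
vd[10] tail/keep -> 0x1c
vd[11] tail/keep -> 0xe4
vd[12] tail/keep -> 0xd1
vd[13] tail/keep -> 0xc5
vd[14] tail/keep -> 0x49
vd[15] tail/keep -> 0x9f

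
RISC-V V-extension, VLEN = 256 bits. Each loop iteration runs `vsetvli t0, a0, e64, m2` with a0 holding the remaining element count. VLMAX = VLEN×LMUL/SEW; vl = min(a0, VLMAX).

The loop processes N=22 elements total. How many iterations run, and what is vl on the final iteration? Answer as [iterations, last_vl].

[iterations, last_vl] = [3, 6]

VLMAX = VLEN×LMUL/SEW = 256×2/64 = 8
22 elements at 8/iter → 3 passes, remainder 6 on the last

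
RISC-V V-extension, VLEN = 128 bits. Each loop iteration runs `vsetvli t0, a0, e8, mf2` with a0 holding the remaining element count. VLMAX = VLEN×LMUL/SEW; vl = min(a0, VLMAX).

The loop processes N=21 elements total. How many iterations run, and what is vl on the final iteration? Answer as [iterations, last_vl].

[iterations, last_vl] = [3, 5]

VLMAX = (128 × 1/2) / 8 = 8 lanes
iterations = ceil(21/8) = 3; final-pass vl = 5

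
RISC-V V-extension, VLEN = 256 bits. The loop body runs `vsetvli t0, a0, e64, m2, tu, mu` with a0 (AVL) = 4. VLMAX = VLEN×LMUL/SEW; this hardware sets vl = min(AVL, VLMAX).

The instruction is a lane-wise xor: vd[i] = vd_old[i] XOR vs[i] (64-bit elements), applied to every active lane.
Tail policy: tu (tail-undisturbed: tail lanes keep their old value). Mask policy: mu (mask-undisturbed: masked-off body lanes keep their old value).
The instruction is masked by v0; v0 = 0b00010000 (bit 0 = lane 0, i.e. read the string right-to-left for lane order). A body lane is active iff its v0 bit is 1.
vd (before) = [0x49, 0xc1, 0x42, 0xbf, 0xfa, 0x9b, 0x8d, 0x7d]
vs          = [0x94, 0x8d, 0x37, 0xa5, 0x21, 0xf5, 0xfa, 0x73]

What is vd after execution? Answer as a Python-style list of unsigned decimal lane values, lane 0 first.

VLMAX = (256 × 2) / 64 = 8 lanes
AVL=4 ≤ VLMAX=8, so vl = 4
[0] mask-off/keep = 0x49
[1] mask-off/keep = 0xc1
[2] mask-off/keep = 0x42
[3] mask-off/keep = 0xbf
[4] tail/keep = 0xfa
[5] tail/keep = 0x9b
[6] tail/keep = 0x8d
[7] tail/keep = 0x7d

vd = [73, 193, 66, 191, 250, 155, 141, 125]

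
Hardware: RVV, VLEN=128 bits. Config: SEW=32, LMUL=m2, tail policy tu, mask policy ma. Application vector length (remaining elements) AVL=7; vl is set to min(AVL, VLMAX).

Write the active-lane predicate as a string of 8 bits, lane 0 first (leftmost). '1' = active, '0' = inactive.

predicate = 11111110

VLMAX = (128 × 2) / 32 = 8 lanes
vl = min(AVL, VLMAX) = min(7, 8) = 7
bits (lane 0 leftmost): 11111110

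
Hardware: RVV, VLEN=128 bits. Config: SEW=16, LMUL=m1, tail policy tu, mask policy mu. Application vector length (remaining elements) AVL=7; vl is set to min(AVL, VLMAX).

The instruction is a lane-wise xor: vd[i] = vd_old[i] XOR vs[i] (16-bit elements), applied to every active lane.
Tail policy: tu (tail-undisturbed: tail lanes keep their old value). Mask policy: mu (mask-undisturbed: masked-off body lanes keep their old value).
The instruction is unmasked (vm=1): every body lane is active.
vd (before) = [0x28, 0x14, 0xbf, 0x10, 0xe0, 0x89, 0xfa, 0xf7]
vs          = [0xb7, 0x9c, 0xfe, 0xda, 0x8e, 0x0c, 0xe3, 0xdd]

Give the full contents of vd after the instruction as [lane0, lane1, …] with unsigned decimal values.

vd = [159, 136, 65, 202, 110, 133, 25, 247]

VLMAX = VLEN×LMUL/SEW = 128×1/16 = 8
vl ← min(7, 8) = 7
  i=0: xor(0x28,0xb7) → 159
  i=1: xor(0x14,0x9c) → 136
  i=2: xor(0xbf,0xfe) → 65
  i=3: xor(0x10,0xda) → 202
  i=4: xor(0xe0,0x8e) → 110
  i=5: xor(0x89,0x0c) → 133
  i=6: xor(0xfa,0xe3) → 25
  i=7: tail/keep → 247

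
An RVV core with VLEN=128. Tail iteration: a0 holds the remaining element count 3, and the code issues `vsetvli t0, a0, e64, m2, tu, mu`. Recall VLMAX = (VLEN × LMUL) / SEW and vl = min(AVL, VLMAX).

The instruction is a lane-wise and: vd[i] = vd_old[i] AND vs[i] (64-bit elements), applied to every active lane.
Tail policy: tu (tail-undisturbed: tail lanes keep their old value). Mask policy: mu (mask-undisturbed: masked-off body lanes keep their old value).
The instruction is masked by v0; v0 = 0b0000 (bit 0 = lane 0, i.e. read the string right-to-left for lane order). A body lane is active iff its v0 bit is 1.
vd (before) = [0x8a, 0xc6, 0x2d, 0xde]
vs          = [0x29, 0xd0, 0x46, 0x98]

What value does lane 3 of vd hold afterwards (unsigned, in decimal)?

lanes per group: 128·2/64 = 4
vl = min(AVL, VLMAX) = min(3, 4) = 3
lane  0: mask-off/keep ⇒ 0x8a
lane  1: mask-off/keep ⇒ 0xc6
lane  2: mask-off/keep ⇒ 0x2d
lane  3: tail/keep ⇒ 0xde

vd[3] = 222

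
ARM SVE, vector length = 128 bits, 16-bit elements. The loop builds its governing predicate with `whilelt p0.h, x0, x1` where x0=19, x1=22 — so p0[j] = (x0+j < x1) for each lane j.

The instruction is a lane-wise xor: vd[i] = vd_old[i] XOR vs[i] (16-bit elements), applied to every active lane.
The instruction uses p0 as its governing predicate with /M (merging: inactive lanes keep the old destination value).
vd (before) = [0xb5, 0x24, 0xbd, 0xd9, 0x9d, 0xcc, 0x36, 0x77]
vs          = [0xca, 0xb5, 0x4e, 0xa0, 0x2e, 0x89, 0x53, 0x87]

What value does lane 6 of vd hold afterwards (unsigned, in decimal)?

vd[6] = 54

lane count: 128 div 16 = 8
active while 19+j < 22, i.e. j ∈ [0,3) capped at 8 ⇒ 3
[0] xor(0xb5,0xca) = 0x7f
[1] xor(0x24,0xb5) = 0x91
[2] xor(0xbd,0x4e) = 0xf3
[3] tail/keep = 0xd9
[4] tail/keep = 0x9d
[5] tail/keep = 0xcc
[6] tail/keep = 0x36
[7] tail/keep = 0x77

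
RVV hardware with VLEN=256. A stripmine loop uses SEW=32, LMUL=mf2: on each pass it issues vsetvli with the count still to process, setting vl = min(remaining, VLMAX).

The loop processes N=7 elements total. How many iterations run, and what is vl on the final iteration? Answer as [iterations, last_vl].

VLMAX = (256 × 1/2) / 32 = 4 lanes
7 elements at 4/iter → 2 passes, remainder 3 on the last

[iterations, last_vl] = [2, 3]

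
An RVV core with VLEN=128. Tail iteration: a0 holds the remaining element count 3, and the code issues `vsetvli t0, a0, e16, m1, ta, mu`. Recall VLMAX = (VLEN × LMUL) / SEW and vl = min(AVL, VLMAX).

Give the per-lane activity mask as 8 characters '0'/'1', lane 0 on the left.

lanes per group: 128·1/16 = 8
vl = min(AVL, VLMAX) = min(3, 8) = 3
bits (lane 0 leftmost): 11100000

predicate = 11100000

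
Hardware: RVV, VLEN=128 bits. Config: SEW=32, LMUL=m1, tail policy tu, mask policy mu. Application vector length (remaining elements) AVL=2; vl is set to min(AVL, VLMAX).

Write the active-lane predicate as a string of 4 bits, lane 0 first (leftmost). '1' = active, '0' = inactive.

VLMAX = VLEN×LMUL/SEW = 128×1/32 = 4
AVL=2 ≤ VLMAX=4, so vl = 2
bits (lane 0 leftmost): 1100

predicate = 1100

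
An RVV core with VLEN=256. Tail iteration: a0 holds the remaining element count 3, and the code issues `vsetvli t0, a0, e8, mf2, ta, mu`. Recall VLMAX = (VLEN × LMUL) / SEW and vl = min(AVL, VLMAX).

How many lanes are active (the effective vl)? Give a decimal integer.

vl = 3

lanes per group: 256·1/2/8 = 16
vl = min(AVL, VLMAX) = min(3, 16) = 3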